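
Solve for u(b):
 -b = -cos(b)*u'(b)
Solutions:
 u(b) = C1 + Integral(b/cos(b), b)


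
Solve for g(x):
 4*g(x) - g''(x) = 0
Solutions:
 g(x) = C1*exp(-2*x) + C2*exp(2*x)


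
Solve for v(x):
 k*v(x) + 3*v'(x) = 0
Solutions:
 v(x) = C1*exp(-k*x/3)


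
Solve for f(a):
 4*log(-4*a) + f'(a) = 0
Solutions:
 f(a) = C1 - 4*a*log(-a) + 4*a*(1 - 2*log(2))


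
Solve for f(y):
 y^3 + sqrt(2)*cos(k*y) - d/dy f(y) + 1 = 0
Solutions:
 f(y) = C1 + y^4/4 + y + sqrt(2)*sin(k*y)/k


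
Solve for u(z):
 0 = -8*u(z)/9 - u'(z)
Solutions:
 u(z) = C1*exp(-8*z/9)


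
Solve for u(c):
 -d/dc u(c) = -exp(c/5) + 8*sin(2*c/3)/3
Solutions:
 u(c) = C1 + 5*exp(c/5) + 4*cos(2*c/3)


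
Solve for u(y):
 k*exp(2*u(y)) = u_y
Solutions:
 u(y) = log(-sqrt(-1/(C1 + k*y))) - log(2)/2
 u(y) = log(-1/(C1 + k*y))/2 - log(2)/2


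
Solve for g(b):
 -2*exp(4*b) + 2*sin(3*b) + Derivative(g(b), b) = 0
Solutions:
 g(b) = C1 + exp(4*b)/2 + 2*cos(3*b)/3


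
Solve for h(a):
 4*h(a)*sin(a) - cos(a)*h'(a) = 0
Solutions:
 h(a) = C1/cos(a)^4


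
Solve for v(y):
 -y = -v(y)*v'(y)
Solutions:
 v(y) = -sqrt(C1 + y^2)
 v(y) = sqrt(C1 + y^2)


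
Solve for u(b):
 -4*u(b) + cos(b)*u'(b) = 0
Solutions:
 u(b) = C1*(sin(b)^2 + 2*sin(b) + 1)/(sin(b)^2 - 2*sin(b) + 1)


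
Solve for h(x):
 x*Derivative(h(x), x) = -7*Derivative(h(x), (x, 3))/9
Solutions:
 h(x) = C1 + Integral(C2*airyai(-21^(2/3)*x/7) + C3*airybi(-21^(2/3)*x/7), x)


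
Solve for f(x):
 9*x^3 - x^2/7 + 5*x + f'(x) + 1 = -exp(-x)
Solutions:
 f(x) = C1 - 9*x^4/4 + x^3/21 - 5*x^2/2 - x + exp(-x)


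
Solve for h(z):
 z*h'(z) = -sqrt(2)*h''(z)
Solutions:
 h(z) = C1 + C2*erf(2^(1/4)*z/2)


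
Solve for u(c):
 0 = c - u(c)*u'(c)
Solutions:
 u(c) = -sqrt(C1 + c^2)
 u(c) = sqrt(C1 + c^2)


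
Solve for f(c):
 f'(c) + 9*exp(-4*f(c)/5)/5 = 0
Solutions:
 f(c) = 5*log(-I*(C1 - 36*c/25)^(1/4))
 f(c) = 5*log(I*(C1 - 36*c/25)^(1/4))
 f(c) = 5*log(-(C1 - 36*c/25)^(1/4))
 f(c) = 5*log(C1 - 36*c/25)/4


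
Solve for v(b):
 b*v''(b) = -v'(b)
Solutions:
 v(b) = C1 + C2*log(b)


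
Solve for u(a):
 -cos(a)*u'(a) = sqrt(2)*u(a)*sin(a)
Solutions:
 u(a) = C1*cos(a)^(sqrt(2))


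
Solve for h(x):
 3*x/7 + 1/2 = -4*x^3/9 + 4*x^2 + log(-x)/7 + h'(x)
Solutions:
 h(x) = C1 + x^4/9 - 4*x^3/3 + 3*x^2/14 - x*log(-x)/7 + 9*x/14


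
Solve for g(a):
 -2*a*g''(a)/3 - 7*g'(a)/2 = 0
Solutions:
 g(a) = C1 + C2/a^(17/4)


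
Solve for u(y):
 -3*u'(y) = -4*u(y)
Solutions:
 u(y) = C1*exp(4*y/3)


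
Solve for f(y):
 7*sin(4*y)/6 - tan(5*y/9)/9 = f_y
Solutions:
 f(y) = C1 + log(cos(5*y/9))/5 - 7*cos(4*y)/24


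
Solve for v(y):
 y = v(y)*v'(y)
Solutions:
 v(y) = -sqrt(C1 + y^2)
 v(y) = sqrt(C1 + y^2)


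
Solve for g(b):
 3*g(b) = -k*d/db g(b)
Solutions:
 g(b) = C1*exp(-3*b/k)


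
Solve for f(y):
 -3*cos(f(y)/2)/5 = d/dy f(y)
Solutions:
 3*y/5 - log(sin(f(y)/2) - 1) + log(sin(f(y)/2) + 1) = C1


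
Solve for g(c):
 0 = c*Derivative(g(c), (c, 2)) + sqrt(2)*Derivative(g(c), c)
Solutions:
 g(c) = C1 + C2*c^(1 - sqrt(2))


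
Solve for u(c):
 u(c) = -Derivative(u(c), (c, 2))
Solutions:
 u(c) = C1*sin(c) + C2*cos(c)


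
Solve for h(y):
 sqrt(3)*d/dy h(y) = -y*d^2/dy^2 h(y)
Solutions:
 h(y) = C1 + C2*y^(1 - sqrt(3))


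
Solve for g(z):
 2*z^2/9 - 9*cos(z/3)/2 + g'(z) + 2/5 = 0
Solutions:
 g(z) = C1 - 2*z^3/27 - 2*z/5 + 27*sin(z/3)/2


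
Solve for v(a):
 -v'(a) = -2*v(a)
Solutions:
 v(a) = C1*exp(2*a)


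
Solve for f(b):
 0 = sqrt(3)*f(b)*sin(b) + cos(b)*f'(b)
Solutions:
 f(b) = C1*cos(b)^(sqrt(3))


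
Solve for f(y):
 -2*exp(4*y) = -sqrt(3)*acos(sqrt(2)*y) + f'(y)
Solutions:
 f(y) = C1 + sqrt(3)*(y*acos(sqrt(2)*y) - sqrt(2)*sqrt(1 - 2*y^2)/2) - exp(4*y)/2


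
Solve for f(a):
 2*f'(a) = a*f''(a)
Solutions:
 f(a) = C1 + C2*a^3


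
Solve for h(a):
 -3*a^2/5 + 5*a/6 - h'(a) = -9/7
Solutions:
 h(a) = C1 - a^3/5 + 5*a^2/12 + 9*a/7


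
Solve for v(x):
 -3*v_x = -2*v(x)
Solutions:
 v(x) = C1*exp(2*x/3)


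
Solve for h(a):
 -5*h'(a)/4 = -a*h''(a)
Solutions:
 h(a) = C1 + C2*a^(9/4)


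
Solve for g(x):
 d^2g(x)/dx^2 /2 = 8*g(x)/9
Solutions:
 g(x) = C1*exp(-4*x/3) + C2*exp(4*x/3)


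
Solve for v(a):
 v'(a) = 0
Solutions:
 v(a) = C1


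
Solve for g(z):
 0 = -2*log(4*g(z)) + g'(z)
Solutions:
 -Integral(1/(log(_y) + 2*log(2)), (_y, g(z)))/2 = C1 - z


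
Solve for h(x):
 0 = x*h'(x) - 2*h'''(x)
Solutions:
 h(x) = C1 + Integral(C2*airyai(2^(2/3)*x/2) + C3*airybi(2^(2/3)*x/2), x)


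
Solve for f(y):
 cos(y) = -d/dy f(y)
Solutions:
 f(y) = C1 - sin(y)


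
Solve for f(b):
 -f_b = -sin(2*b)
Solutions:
 f(b) = C1 - cos(2*b)/2


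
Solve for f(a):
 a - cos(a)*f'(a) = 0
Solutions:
 f(a) = C1 + Integral(a/cos(a), a)


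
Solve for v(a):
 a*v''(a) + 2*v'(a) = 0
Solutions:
 v(a) = C1 + C2/a


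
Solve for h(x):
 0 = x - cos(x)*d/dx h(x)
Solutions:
 h(x) = C1 + Integral(x/cos(x), x)


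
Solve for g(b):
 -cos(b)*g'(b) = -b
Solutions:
 g(b) = C1 + Integral(b/cos(b), b)


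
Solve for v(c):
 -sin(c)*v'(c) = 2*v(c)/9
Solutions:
 v(c) = C1*(cos(c) + 1)^(1/9)/(cos(c) - 1)^(1/9)


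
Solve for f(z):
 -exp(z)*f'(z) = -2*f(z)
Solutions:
 f(z) = C1*exp(-2*exp(-z))


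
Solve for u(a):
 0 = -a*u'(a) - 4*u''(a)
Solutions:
 u(a) = C1 + C2*erf(sqrt(2)*a/4)


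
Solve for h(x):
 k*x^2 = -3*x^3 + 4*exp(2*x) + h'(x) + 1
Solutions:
 h(x) = C1 + k*x^3/3 + 3*x^4/4 - x - 2*exp(2*x)


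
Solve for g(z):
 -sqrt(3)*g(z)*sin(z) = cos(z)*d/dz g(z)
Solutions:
 g(z) = C1*cos(z)^(sqrt(3))


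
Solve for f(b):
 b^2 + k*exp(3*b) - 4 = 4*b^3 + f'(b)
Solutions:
 f(b) = C1 - b^4 + b^3/3 - 4*b + k*exp(3*b)/3


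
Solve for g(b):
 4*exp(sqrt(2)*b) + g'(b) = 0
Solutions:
 g(b) = C1 - 2*sqrt(2)*exp(sqrt(2)*b)


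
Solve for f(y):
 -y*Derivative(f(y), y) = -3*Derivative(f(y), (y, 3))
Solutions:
 f(y) = C1 + Integral(C2*airyai(3^(2/3)*y/3) + C3*airybi(3^(2/3)*y/3), y)


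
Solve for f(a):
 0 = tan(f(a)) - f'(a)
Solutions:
 f(a) = pi - asin(C1*exp(a))
 f(a) = asin(C1*exp(a))


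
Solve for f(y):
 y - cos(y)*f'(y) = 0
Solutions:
 f(y) = C1 + Integral(y/cos(y), y)


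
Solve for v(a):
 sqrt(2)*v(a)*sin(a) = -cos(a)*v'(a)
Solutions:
 v(a) = C1*cos(a)^(sqrt(2))


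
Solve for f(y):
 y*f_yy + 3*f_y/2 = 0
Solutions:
 f(y) = C1 + C2/sqrt(y)


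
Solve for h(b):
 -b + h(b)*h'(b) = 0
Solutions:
 h(b) = -sqrt(C1 + b^2)
 h(b) = sqrt(C1 + b^2)


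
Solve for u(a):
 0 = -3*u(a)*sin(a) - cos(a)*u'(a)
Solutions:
 u(a) = C1*cos(a)^3


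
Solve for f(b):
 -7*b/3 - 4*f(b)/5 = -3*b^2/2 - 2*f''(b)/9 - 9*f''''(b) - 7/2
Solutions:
 f(b) = C1*exp(-sqrt(5)*b*sqrt(-5 + sqrt(14605))/45) + C2*exp(sqrt(5)*b*sqrt(-5 + sqrt(14605))/45) + C3*sin(sqrt(5)*b*sqrt(5 + sqrt(14605))/45) + C4*cos(sqrt(5)*b*sqrt(5 + sqrt(14605))/45) + 15*b^2/8 - 35*b/12 + 65/12


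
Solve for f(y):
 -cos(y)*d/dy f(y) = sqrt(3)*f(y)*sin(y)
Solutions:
 f(y) = C1*cos(y)^(sqrt(3))


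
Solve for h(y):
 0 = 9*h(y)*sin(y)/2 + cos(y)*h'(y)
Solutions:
 h(y) = C1*cos(y)^(9/2)


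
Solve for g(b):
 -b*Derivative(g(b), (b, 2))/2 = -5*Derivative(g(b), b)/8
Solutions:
 g(b) = C1 + C2*b^(9/4)


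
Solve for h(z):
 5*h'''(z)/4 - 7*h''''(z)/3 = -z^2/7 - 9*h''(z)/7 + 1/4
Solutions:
 h(z) = C1 + C2*z + C3*exp(3*z*(5 - sqrt(217))/56) + C4*exp(3*z*(5 + sqrt(217))/56) - z^4/108 + 35*z^3/972 - 2443*z^2/11664


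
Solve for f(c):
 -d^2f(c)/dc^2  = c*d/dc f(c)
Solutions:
 f(c) = C1 + C2*erf(sqrt(2)*c/2)


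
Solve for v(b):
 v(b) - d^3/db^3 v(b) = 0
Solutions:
 v(b) = C3*exp(b) + (C1*sin(sqrt(3)*b/2) + C2*cos(sqrt(3)*b/2))*exp(-b/2)


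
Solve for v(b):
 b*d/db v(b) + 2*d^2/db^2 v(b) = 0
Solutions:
 v(b) = C1 + C2*erf(b/2)


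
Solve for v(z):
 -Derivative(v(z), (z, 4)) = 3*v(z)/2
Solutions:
 v(z) = (C1*sin(6^(1/4)*z/2) + C2*cos(6^(1/4)*z/2))*exp(-6^(1/4)*z/2) + (C3*sin(6^(1/4)*z/2) + C4*cos(6^(1/4)*z/2))*exp(6^(1/4)*z/2)


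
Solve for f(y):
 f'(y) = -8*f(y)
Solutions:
 f(y) = C1*exp(-8*y)


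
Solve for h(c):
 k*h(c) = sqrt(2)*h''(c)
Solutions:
 h(c) = C1*exp(-2^(3/4)*c*sqrt(k)/2) + C2*exp(2^(3/4)*c*sqrt(k)/2)


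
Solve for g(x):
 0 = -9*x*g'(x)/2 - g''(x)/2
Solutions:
 g(x) = C1 + C2*erf(3*sqrt(2)*x/2)


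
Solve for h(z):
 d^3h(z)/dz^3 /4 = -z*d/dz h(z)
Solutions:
 h(z) = C1 + Integral(C2*airyai(-2^(2/3)*z) + C3*airybi(-2^(2/3)*z), z)


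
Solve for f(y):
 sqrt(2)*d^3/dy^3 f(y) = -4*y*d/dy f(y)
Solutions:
 f(y) = C1 + Integral(C2*airyai(-sqrt(2)*y) + C3*airybi(-sqrt(2)*y), y)


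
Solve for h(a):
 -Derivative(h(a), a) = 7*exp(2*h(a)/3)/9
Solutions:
 h(a) = 3*log(-sqrt(-1/(C1 - 7*a))) - 3*log(2) + 3*log(6)/2 + 3*log(3)
 h(a) = 3*log(-1/(C1 - 7*a))/2 - 3*log(2) + 3*log(6)/2 + 3*log(3)


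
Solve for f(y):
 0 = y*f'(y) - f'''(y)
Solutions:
 f(y) = C1 + Integral(C2*airyai(y) + C3*airybi(y), y)


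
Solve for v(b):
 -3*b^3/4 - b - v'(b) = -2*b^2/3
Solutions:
 v(b) = C1 - 3*b^4/16 + 2*b^3/9 - b^2/2


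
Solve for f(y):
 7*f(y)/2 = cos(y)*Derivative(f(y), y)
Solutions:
 f(y) = C1*(sin(y) + 1)^(7/4)/(sin(y) - 1)^(7/4)


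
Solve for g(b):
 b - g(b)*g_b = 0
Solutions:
 g(b) = -sqrt(C1 + b^2)
 g(b) = sqrt(C1 + b^2)


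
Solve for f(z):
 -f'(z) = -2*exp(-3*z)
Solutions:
 f(z) = C1 - 2*exp(-3*z)/3


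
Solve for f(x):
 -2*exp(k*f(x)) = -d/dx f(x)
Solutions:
 f(x) = Piecewise((log(-1/(C1*k + 2*k*x))/k, Ne(k, 0)), (nan, True))
 f(x) = Piecewise((C1 + 2*x, Eq(k, 0)), (nan, True))


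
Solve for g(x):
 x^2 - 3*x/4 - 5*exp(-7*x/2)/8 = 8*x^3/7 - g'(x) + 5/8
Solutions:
 g(x) = C1 + 2*x^4/7 - x^3/3 + 3*x^2/8 + 5*x/8 - 5*exp(-7*x/2)/28


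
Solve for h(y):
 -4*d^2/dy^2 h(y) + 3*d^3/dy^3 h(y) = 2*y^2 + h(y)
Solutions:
 h(y) = C1*exp(y*(-2^(2/3)*(9*sqrt(1497) + 371)^(1/3) - 32*2^(1/3)/(9*sqrt(1497) + 371)^(1/3) + 16)/36)*sin(2^(1/3)*sqrt(3)*y*(-2^(1/3)*(9*sqrt(1497) + 371)^(1/3) + 32/(9*sqrt(1497) + 371)^(1/3))/36) + C2*exp(y*(-2^(2/3)*(9*sqrt(1497) + 371)^(1/3) - 32*2^(1/3)/(9*sqrt(1497) + 371)^(1/3) + 16)/36)*cos(2^(1/3)*sqrt(3)*y*(-2^(1/3)*(9*sqrt(1497) + 371)^(1/3) + 32/(9*sqrt(1497) + 371)^(1/3))/36) + C3*exp(y*(32*2^(1/3)/(9*sqrt(1497) + 371)^(1/3) + 8 + 2^(2/3)*(9*sqrt(1497) + 371)^(1/3))/18) - 2*y^2 + 16


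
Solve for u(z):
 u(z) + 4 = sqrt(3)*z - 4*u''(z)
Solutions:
 u(z) = C1*sin(z/2) + C2*cos(z/2) + sqrt(3)*z - 4


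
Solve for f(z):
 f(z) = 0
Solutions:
 f(z) = 0


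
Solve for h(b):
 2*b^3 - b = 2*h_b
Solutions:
 h(b) = C1 + b^4/4 - b^2/4


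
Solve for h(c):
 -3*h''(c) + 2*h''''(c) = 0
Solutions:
 h(c) = C1 + C2*c + C3*exp(-sqrt(6)*c/2) + C4*exp(sqrt(6)*c/2)


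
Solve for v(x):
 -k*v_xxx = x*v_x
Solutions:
 v(x) = C1 + Integral(C2*airyai(x*(-1/k)^(1/3)) + C3*airybi(x*(-1/k)^(1/3)), x)


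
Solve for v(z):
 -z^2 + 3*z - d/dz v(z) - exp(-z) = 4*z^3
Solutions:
 v(z) = C1 - z^4 - z^3/3 + 3*z^2/2 + exp(-z)


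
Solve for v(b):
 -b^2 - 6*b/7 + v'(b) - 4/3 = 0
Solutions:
 v(b) = C1 + b^3/3 + 3*b^2/7 + 4*b/3


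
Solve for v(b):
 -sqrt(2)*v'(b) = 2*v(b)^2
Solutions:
 v(b) = 1/(C1 + sqrt(2)*b)


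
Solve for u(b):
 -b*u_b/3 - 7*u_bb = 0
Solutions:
 u(b) = C1 + C2*erf(sqrt(42)*b/42)


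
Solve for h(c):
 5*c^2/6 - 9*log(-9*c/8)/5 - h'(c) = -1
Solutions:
 h(c) = C1 + 5*c^3/18 - 9*c*log(-c)/5 + c*(-4*log(3) + 2*log(6)/5 + 14/5 + 5*log(2))


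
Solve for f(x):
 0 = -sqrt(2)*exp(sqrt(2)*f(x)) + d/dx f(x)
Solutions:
 f(x) = sqrt(2)*(2*log(-1/(C1 + sqrt(2)*x)) - log(2))/4


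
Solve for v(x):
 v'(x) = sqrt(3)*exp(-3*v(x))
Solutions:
 v(x) = log(C1 + 3*sqrt(3)*x)/3
 v(x) = log((-3^(1/3) - 3^(5/6)*I)*(C1 + sqrt(3)*x)^(1/3)/2)
 v(x) = log((-3^(1/3) + 3^(5/6)*I)*(C1 + sqrt(3)*x)^(1/3)/2)


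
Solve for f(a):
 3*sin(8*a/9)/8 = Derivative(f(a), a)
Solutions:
 f(a) = C1 - 27*cos(8*a/9)/64


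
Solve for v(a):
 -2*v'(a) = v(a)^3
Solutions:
 v(a) = -sqrt(-1/(C1 - a))
 v(a) = sqrt(-1/(C1 - a))


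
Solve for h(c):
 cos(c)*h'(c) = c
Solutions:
 h(c) = C1 + Integral(c/cos(c), c)


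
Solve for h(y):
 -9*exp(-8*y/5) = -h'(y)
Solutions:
 h(y) = C1 - 45*exp(-8*y/5)/8


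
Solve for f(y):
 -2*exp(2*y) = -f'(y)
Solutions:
 f(y) = C1 + exp(2*y)


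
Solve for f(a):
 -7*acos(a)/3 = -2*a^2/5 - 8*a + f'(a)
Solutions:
 f(a) = C1 + 2*a^3/15 + 4*a^2 - 7*a*acos(a)/3 + 7*sqrt(1 - a^2)/3


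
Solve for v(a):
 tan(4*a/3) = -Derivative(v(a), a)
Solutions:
 v(a) = C1 + 3*log(cos(4*a/3))/4


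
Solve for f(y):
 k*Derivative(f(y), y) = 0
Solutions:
 f(y) = C1


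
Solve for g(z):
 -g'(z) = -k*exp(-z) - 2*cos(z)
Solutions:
 g(z) = C1 - k*exp(-z) + 2*sin(z)


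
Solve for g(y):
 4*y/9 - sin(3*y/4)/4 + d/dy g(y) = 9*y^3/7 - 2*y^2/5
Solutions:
 g(y) = C1 + 9*y^4/28 - 2*y^3/15 - 2*y^2/9 - cos(3*y/4)/3


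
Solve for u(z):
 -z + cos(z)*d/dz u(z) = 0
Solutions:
 u(z) = C1 + Integral(z/cos(z), z)


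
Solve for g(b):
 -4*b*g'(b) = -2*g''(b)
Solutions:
 g(b) = C1 + C2*erfi(b)


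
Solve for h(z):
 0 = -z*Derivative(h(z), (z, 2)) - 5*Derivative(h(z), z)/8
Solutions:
 h(z) = C1 + C2*z^(3/8)


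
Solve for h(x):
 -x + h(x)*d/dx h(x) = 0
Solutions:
 h(x) = -sqrt(C1 + x^2)
 h(x) = sqrt(C1 + x^2)


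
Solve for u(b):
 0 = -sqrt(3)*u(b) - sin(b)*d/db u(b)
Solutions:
 u(b) = C1*(cos(b) + 1)^(sqrt(3)/2)/(cos(b) - 1)^(sqrt(3)/2)


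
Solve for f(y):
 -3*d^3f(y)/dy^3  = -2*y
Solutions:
 f(y) = C1 + C2*y + C3*y^2 + y^4/36


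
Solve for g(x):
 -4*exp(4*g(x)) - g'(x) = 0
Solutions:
 g(x) = log(-I*(1/(C1 + 16*x))^(1/4))
 g(x) = log(I*(1/(C1 + 16*x))^(1/4))
 g(x) = log(-(1/(C1 + 16*x))^(1/4))
 g(x) = log(1/(C1 + 16*x))/4


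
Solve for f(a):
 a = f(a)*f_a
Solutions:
 f(a) = -sqrt(C1 + a^2)
 f(a) = sqrt(C1 + a^2)


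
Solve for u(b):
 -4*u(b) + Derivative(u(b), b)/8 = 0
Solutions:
 u(b) = C1*exp(32*b)


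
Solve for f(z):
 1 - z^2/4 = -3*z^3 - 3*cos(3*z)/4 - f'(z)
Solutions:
 f(z) = C1 - 3*z^4/4 + z^3/12 - z - sin(3*z)/4


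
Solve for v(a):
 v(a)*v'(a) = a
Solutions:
 v(a) = -sqrt(C1 + a^2)
 v(a) = sqrt(C1 + a^2)


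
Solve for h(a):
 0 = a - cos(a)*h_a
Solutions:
 h(a) = C1 + Integral(a/cos(a), a)


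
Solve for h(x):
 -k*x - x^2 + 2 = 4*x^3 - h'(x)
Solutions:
 h(x) = C1 + k*x^2/2 + x^4 + x^3/3 - 2*x


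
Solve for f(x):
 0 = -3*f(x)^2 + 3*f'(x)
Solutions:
 f(x) = -1/(C1 + x)


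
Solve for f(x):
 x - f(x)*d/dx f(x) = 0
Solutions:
 f(x) = -sqrt(C1 + x^2)
 f(x) = sqrt(C1 + x^2)


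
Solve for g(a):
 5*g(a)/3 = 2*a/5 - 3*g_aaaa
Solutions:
 g(a) = 6*a/25 + (C1*sin(5^(1/4)*sqrt(6)*a/6) + C2*cos(5^(1/4)*sqrt(6)*a/6))*exp(-5^(1/4)*sqrt(6)*a/6) + (C3*sin(5^(1/4)*sqrt(6)*a/6) + C4*cos(5^(1/4)*sqrt(6)*a/6))*exp(5^(1/4)*sqrt(6)*a/6)


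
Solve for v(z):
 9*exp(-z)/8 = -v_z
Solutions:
 v(z) = C1 + 9*exp(-z)/8


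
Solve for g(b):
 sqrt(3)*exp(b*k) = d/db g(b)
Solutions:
 g(b) = C1 + sqrt(3)*exp(b*k)/k


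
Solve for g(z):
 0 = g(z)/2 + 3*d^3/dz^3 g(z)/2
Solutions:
 g(z) = C3*exp(-3^(2/3)*z/3) + (C1*sin(3^(1/6)*z/2) + C2*cos(3^(1/6)*z/2))*exp(3^(2/3)*z/6)


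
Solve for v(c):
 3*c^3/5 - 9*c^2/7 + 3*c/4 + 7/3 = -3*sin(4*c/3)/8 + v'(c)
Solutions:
 v(c) = C1 + 3*c^4/20 - 3*c^3/7 + 3*c^2/8 + 7*c/3 - 9*cos(4*c/3)/32


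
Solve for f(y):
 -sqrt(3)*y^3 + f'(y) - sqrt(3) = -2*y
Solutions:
 f(y) = C1 + sqrt(3)*y^4/4 - y^2 + sqrt(3)*y


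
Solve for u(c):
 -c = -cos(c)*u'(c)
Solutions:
 u(c) = C1 + Integral(c/cos(c), c)


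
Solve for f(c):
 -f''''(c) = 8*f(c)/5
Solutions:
 f(c) = (C1*sin(2^(1/4)*5^(3/4)*c/5) + C2*cos(2^(1/4)*5^(3/4)*c/5))*exp(-2^(1/4)*5^(3/4)*c/5) + (C3*sin(2^(1/4)*5^(3/4)*c/5) + C4*cos(2^(1/4)*5^(3/4)*c/5))*exp(2^(1/4)*5^(3/4)*c/5)


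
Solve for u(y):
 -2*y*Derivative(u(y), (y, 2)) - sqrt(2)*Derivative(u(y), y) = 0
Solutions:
 u(y) = C1 + C2*y^(1 - sqrt(2)/2)


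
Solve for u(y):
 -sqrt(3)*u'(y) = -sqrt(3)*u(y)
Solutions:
 u(y) = C1*exp(y)


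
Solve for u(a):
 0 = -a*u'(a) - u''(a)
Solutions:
 u(a) = C1 + C2*erf(sqrt(2)*a/2)


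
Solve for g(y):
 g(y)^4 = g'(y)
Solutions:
 g(y) = (-1/(C1 + 3*y))^(1/3)
 g(y) = (-1/(C1 + y))^(1/3)*(-3^(2/3) - 3*3^(1/6)*I)/6
 g(y) = (-1/(C1 + y))^(1/3)*(-3^(2/3) + 3*3^(1/6)*I)/6


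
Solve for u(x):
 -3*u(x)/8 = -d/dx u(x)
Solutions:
 u(x) = C1*exp(3*x/8)


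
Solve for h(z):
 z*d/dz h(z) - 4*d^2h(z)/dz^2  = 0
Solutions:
 h(z) = C1 + C2*erfi(sqrt(2)*z/4)


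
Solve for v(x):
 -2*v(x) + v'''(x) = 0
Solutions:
 v(x) = C3*exp(2^(1/3)*x) + (C1*sin(2^(1/3)*sqrt(3)*x/2) + C2*cos(2^(1/3)*sqrt(3)*x/2))*exp(-2^(1/3)*x/2)


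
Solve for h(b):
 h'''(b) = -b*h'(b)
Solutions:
 h(b) = C1 + Integral(C2*airyai(-b) + C3*airybi(-b), b)


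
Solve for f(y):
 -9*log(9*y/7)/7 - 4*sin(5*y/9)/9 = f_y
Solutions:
 f(y) = C1 - 9*y*log(y)/7 - 18*y*log(3)/7 + 9*y/7 + 9*y*log(7)/7 + 4*cos(5*y/9)/5


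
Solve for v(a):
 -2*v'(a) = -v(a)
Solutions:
 v(a) = C1*exp(a/2)


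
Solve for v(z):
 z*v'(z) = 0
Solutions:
 v(z) = C1


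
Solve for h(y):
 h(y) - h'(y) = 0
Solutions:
 h(y) = C1*exp(y)


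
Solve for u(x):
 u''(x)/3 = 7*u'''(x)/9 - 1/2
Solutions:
 u(x) = C1 + C2*x + C3*exp(3*x/7) - 3*x^2/4


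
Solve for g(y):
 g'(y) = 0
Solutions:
 g(y) = C1


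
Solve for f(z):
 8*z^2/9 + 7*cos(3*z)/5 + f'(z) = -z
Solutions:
 f(z) = C1 - 8*z^3/27 - z^2/2 - 7*sin(3*z)/15


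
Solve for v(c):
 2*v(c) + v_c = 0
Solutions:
 v(c) = C1*exp(-2*c)


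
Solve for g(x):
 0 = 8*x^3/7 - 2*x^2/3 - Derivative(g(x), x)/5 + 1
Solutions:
 g(x) = C1 + 10*x^4/7 - 10*x^3/9 + 5*x


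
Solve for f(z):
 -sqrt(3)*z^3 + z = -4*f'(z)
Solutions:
 f(z) = C1 + sqrt(3)*z^4/16 - z^2/8


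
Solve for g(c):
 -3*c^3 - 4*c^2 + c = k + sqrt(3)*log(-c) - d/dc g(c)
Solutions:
 g(c) = C1 + 3*c^4/4 + 4*c^3/3 - c^2/2 + c*(k - sqrt(3)) + sqrt(3)*c*log(-c)


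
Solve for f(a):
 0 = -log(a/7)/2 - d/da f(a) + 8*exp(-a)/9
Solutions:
 f(a) = C1 - a*log(a)/2 + a*(1 + log(7))/2 - 8*exp(-a)/9


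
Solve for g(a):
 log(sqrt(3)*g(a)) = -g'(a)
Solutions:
 2*Integral(1/(2*log(_y) + log(3)), (_y, g(a))) = C1 - a


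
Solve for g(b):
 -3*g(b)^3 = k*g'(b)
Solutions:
 g(b) = -sqrt(2)*sqrt(-k/(C1*k - 3*b))/2
 g(b) = sqrt(2)*sqrt(-k/(C1*k - 3*b))/2


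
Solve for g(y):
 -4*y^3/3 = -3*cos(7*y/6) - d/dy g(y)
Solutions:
 g(y) = C1 + y^4/3 - 18*sin(7*y/6)/7


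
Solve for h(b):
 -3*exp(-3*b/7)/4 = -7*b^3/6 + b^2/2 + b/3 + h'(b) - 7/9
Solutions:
 h(b) = C1 + 7*b^4/24 - b^3/6 - b^2/6 + 7*b/9 + 7*exp(-3*b/7)/4


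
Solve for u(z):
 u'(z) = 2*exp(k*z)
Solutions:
 u(z) = C1 + 2*exp(k*z)/k


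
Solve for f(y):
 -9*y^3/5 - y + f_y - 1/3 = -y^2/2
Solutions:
 f(y) = C1 + 9*y^4/20 - y^3/6 + y^2/2 + y/3


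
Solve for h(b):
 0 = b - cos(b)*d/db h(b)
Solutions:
 h(b) = C1 + Integral(b/cos(b), b)


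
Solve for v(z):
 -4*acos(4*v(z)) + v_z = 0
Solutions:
 Integral(1/acos(4*_y), (_y, v(z))) = C1 + 4*z


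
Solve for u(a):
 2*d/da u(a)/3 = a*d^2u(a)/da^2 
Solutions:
 u(a) = C1 + C2*a^(5/3)


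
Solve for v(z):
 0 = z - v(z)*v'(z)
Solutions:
 v(z) = -sqrt(C1 + z^2)
 v(z) = sqrt(C1 + z^2)


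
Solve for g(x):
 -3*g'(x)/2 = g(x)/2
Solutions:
 g(x) = C1*exp(-x/3)


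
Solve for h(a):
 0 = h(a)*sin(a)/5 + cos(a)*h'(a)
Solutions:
 h(a) = C1*cos(a)^(1/5)


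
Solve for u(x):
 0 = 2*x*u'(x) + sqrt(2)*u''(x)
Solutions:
 u(x) = C1 + C2*erf(2^(3/4)*x/2)


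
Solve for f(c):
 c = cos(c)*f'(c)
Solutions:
 f(c) = C1 + Integral(c/cos(c), c)


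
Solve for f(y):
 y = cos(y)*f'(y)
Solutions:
 f(y) = C1 + Integral(y/cos(y), y)


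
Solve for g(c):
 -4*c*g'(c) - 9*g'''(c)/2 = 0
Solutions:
 g(c) = C1 + Integral(C2*airyai(-2*3^(1/3)*c/3) + C3*airybi(-2*3^(1/3)*c/3), c)


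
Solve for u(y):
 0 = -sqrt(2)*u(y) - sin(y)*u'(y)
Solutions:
 u(y) = C1*(cos(y) + 1)^(sqrt(2)/2)/(cos(y) - 1)^(sqrt(2)/2)


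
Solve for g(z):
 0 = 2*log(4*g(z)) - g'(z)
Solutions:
 -Integral(1/(log(_y) + 2*log(2)), (_y, g(z)))/2 = C1 - z


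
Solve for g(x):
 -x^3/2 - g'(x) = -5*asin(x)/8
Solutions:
 g(x) = C1 - x^4/8 + 5*x*asin(x)/8 + 5*sqrt(1 - x^2)/8


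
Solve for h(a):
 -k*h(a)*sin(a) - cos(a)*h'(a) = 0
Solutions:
 h(a) = C1*exp(k*log(cos(a)))


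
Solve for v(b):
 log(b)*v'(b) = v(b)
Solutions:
 v(b) = C1*exp(li(b))


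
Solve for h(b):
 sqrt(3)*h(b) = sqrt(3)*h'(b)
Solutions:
 h(b) = C1*exp(b)


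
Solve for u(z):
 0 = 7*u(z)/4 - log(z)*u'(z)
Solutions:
 u(z) = C1*exp(7*li(z)/4)


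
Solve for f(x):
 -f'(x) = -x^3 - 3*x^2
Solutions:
 f(x) = C1 + x^4/4 + x^3


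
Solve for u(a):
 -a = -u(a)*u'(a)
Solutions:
 u(a) = -sqrt(C1 + a^2)
 u(a) = sqrt(C1 + a^2)


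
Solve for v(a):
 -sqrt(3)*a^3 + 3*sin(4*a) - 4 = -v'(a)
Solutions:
 v(a) = C1 + sqrt(3)*a^4/4 + 4*a + 3*cos(4*a)/4


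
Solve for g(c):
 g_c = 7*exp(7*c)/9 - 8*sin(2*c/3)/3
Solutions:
 g(c) = C1 + exp(7*c)/9 + 4*cos(2*c/3)


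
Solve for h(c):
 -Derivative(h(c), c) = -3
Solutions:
 h(c) = C1 + 3*c


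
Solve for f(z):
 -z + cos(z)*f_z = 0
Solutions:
 f(z) = C1 + Integral(z/cos(z), z)


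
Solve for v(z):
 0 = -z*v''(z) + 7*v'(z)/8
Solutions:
 v(z) = C1 + C2*z^(15/8)


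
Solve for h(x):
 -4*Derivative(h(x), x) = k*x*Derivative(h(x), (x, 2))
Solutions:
 h(x) = C1 + x^(((re(k) - 4)*re(k) + im(k)^2)/(re(k)^2 + im(k)^2))*(C2*sin(4*log(x)*Abs(im(k))/(re(k)^2 + im(k)^2)) + C3*cos(4*log(x)*im(k)/(re(k)^2 + im(k)^2)))


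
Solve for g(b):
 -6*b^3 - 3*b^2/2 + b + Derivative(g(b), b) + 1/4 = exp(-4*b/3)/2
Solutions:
 g(b) = C1 + 3*b^4/2 + b^3/2 - b^2/2 - b/4 - 3*exp(-4*b/3)/8


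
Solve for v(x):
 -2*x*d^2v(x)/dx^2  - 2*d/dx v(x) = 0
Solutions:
 v(x) = C1 + C2*log(x)


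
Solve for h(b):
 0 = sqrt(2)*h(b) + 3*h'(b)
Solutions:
 h(b) = C1*exp(-sqrt(2)*b/3)


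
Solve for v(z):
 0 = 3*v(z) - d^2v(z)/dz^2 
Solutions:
 v(z) = C1*exp(-sqrt(3)*z) + C2*exp(sqrt(3)*z)


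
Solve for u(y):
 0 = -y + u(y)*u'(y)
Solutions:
 u(y) = -sqrt(C1 + y^2)
 u(y) = sqrt(C1 + y^2)


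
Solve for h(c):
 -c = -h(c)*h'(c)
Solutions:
 h(c) = -sqrt(C1 + c^2)
 h(c) = sqrt(C1 + c^2)


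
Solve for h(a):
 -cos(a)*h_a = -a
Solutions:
 h(a) = C1 + Integral(a/cos(a), a)


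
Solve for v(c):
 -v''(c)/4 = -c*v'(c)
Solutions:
 v(c) = C1 + C2*erfi(sqrt(2)*c)


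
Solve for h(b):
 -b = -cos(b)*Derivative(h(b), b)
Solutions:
 h(b) = C1 + Integral(b/cos(b), b)


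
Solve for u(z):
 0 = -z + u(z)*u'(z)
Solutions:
 u(z) = -sqrt(C1 + z^2)
 u(z) = sqrt(C1 + z^2)


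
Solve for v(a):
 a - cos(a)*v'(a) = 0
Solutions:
 v(a) = C1 + Integral(a/cos(a), a)


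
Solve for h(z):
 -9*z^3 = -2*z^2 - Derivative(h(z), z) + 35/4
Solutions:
 h(z) = C1 + 9*z^4/4 - 2*z^3/3 + 35*z/4


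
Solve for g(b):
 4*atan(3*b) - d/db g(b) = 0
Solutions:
 g(b) = C1 + 4*b*atan(3*b) - 2*log(9*b^2 + 1)/3


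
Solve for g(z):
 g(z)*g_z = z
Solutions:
 g(z) = -sqrt(C1 + z^2)
 g(z) = sqrt(C1 + z^2)


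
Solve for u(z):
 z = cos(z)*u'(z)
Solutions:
 u(z) = C1 + Integral(z/cos(z), z)


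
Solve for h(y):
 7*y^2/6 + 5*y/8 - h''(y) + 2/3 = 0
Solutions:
 h(y) = C1 + C2*y + 7*y^4/72 + 5*y^3/48 + y^2/3


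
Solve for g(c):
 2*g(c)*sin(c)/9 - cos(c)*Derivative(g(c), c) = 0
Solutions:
 g(c) = C1/cos(c)^(2/9)


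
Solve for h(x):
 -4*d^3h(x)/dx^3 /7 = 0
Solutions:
 h(x) = C1 + C2*x + C3*x^2


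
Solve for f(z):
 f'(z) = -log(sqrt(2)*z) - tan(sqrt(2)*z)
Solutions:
 f(z) = C1 - z*log(z) - z*log(2)/2 + z + sqrt(2)*log(cos(sqrt(2)*z))/2


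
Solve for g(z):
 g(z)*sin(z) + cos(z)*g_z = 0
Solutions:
 g(z) = C1*cos(z)


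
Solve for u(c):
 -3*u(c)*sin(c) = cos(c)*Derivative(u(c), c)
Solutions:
 u(c) = C1*cos(c)^3


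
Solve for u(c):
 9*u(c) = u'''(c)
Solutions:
 u(c) = C3*exp(3^(2/3)*c) + (C1*sin(3*3^(1/6)*c/2) + C2*cos(3*3^(1/6)*c/2))*exp(-3^(2/3)*c/2)


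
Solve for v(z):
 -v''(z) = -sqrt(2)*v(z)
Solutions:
 v(z) = C1*exp(-2^(1/4)*z) + C2*exp(2^(1/4)*z)


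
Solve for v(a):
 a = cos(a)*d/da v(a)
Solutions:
 v(a) = C1 + Integral(a/cos(a), a)


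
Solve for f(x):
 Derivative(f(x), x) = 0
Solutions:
 f(x) = C1


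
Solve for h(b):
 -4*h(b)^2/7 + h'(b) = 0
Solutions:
 h(b) = -7/(C1 + 4*b)


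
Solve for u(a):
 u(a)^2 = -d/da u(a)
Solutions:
 u(a) = 1/(C1 + a)


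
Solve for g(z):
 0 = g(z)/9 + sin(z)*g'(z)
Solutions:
 g(z) = C1*(cos(z) + 1)^(1/18)/(cos(z) - 1)^(1/18)


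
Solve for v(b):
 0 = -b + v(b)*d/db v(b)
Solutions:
 v(b) = -sqrt(C1 + b^2)
 v(b) = sqrt(C1 + b^2)


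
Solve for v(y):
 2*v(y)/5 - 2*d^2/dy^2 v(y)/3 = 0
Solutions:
 v(y) = C1*exp(-sqrt(15)*y/5) + C2*exp(sqrt(15)*y/5)


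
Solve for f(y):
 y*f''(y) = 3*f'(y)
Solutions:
 f(y) = C1 + C2*y^4


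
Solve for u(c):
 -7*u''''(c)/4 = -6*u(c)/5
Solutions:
 u(c) = C1*exp(-24^(1/4)*35^(3/4)*c/35) + C2*exp(24^(1/4)*35^(3/4)*c/35) + C3*sin(24^(1/4)*35^(3/4)*c/35) + C4*cos(24^(1/4)*35^(3/4)*c/35)


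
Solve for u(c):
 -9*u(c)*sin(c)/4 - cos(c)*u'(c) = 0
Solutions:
 u(c) = C1*cos(c)^(9/4)


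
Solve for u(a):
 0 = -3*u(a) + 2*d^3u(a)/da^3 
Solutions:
 u(a) = C3*exp(2^(2/3)*3^(1/3)*a/2) + (C1*sin(2^(2/3)*3^(5/6)*a/4) + C2*cos(2^(2/3)*3^(5/6)*a/4))*exp(-2^(2/3)*3^(1/3)*a/4)


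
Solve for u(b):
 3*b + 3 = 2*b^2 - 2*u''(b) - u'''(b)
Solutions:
 u(b) = C1 + C2*b + C3*exp(-2*b) + b^4/12 - 5*b^3/12 - b^2/8


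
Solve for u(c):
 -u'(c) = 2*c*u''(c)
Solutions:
 u(c) = C1 + C2*sqrt(c)


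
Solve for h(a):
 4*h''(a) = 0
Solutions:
 h(a) = C1 + C2*a


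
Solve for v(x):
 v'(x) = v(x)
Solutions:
 v(x) = C1*exp(x)


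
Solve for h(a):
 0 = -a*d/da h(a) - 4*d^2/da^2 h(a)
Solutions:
 h(a) = C1 + C2*erf(sqrt(2)*a/4)


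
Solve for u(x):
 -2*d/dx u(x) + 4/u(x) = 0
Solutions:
 u(x) = -sqrt(C1 + 4*x)
 u(x) = sqrt(C1 + 4*x)


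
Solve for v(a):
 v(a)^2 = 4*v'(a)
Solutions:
 v(a) = -4/(C1 + a)


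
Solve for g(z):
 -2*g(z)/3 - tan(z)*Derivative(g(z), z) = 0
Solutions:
 g(z) = C1/sin(z)^(2/3)


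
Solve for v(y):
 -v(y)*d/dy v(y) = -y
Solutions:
 v(y) = -sqrt(C1 + y^2)
 v(y) = sqrt(C1 + y^2)


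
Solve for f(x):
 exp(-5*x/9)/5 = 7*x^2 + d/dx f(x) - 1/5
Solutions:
 f(x) = C1 - 7*x^3/3 + x/5 - 9*exp(-5*x/9)/25


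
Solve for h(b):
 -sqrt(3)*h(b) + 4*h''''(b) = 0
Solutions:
 h(b) = C1*exp(-sqrt(2)*3^(1/8)*b/2) + C2*exp(sqrt(2)*3^(1/8)*b/2) + C3*sin(sqrt(2)*3^(1/8)*b/2) + C4*cos(sqrt(2)*3^(1/8)*b/2)


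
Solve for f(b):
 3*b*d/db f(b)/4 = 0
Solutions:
 f(b) = C1


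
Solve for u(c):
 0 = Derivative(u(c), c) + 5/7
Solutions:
 u(c) = C1 - 5*c/7


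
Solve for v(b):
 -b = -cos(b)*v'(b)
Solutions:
 v(b) = C1 + Integral(b/cos(b), b)


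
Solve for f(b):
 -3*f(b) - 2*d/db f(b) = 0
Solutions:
 f(b) = C1*exp(-3*b/2)


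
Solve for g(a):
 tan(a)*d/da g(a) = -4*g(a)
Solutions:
 g(a) = C1/sin(a)^4


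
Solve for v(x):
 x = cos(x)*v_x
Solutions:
 v(x) = C1 + Integral(x/cos(x), x)


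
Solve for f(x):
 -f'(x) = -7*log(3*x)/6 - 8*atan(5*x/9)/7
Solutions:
 f(x) = C1 + 7*x*log(x)/6 + 8*x*atan(5*x/9)/7 - 7*x/6 + 7*x*log(3)/6 - 36*log(25*x^2 + 81)/35


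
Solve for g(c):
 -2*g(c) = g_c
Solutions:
 g(c) = C1*exp(-2*c)


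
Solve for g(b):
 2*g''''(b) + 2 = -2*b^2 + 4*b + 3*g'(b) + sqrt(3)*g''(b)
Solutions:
 g(b) = C1 + C2*exp(-b*(2^(2/3)*3^(5/6)/(sqrt(81 - 2*sqrt(3)) + 9)^(1/3) + 18^(1/3)*(sqrt(81 - 2*sqrt(3)) + 9)^(1/3))/12)*sin(b*(-2^(1/3)*3^(1/6)*(sqrt(81 - 2*sqrt(3)) + 9)^(1/3) + 12^(1/3)/(sqrt(81 - 2*sqrt(3)) + 9)^(1/3))/4) + C3*exp(-b*(2^(2/3)*3^(5/6)/(sqrt(81 - 2*sqrt(3)) + 9)^(1/3) + 18^(1/3)*(sqrt(81 - 2*sqrt(3)) + 9)^(1/3))/12)*cos(b*(-2^(1/3)*3^(1/6)*(sqrt(81 - 2*sqrt(3)) + 9)^(1/3) + 12^(1/3)/(sqrt(81 - 2*sqrt(3)) + 9)^(1/3))/4) + C4*exp(b*(2^(2/3)*3^(5/6)/(sqrt(81 - 2*sqrt(3)) + 9)^(1/3) + 18^(1/3)*(sqrt(81 - 2*sqrt(3)) + 9)^(1/3))/6) + 2*b^3/9 - 2*b^2/3 - 2*sqrt(3)*b^2/9 + 4*sqrt(3)*b/9 + 10*b/9


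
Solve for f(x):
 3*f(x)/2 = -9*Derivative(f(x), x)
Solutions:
 f(x) = C1*exp(-x/6)


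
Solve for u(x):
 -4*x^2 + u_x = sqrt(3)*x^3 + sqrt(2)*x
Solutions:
 u(x) = C1 + sqrt(3)*x^4/4 + 4*x^3/3 + sqrt(2)*x^2/2


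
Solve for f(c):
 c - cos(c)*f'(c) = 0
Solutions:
 f(c) = C1 + Integral(c/cos(c), c)


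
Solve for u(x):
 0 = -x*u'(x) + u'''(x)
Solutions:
 u(x) = C1 + Integral(C2*airyai(x) + C3*airybi(x), x)


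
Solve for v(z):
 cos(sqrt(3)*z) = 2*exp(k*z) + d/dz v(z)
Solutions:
 v(z) = C1 + sqrt(3)*sin(sqrt(3)*z)/3 - 2*exp(k*z)/k


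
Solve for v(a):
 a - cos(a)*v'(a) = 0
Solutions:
 v(a) = C1 + Integral(a/cos(a), a)


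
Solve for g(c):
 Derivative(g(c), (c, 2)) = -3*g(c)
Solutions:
 g(c) = C1*sin(sqrt(3)*c) + C2*cos(sqrt(3)*c)


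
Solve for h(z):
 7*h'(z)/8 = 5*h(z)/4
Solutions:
 h(z) = C1*exp(10*z/7)


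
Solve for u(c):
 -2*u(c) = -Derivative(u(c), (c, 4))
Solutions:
 u(c) = C1*exp(-2^(1/4)*c) + C2*exp(2^(1/4)*c) + C3*sin(2^(1/4)*c) + C4*cos(2^(1/4)*c)


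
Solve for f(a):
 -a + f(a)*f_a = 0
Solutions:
 f(a) = -sqrt(C1 + a^2)
 f(a) = sqrt(C1 + a^2)


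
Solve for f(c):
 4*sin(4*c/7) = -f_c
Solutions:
 f(c) = C1 + 7*cos(4*c/7)


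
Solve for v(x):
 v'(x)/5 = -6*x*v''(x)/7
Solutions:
 v(x) = C1 + C2*x^(23/30)


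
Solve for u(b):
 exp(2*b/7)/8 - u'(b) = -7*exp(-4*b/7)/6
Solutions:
 u(b) = C1 + 7*exp(2*b/7)/16 - 49*exp(-4*b/7)/24


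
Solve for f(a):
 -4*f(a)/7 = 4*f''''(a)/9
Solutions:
 f(a) = (C1*sin(sqrt(6)*7^(3/4)*a/14) + C2*cos(sqrt(6)*7^(3/4)*a/14))*exp(-sqrt(6)*7^(3/4)*a/14) + (C3*sin(sqrt(6)*7^(3/4)*a/14) + C4*cos(sqrt(6)*7^(3/4)*a/14))*exp(sqrt(6)*7^(3/4)*a/14)


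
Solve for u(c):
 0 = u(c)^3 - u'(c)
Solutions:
 u(c) = -sqrt(2)*sqrt(-1/(C1 + c))/2
 u(c) = sqrt(2)*sqrt(-1/(C1 + c))/2


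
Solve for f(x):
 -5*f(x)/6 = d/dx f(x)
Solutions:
 f(x) = C1*exp(-5*x/6)


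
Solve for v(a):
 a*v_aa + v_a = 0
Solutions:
 v(a) = C1 + C2*log(a)


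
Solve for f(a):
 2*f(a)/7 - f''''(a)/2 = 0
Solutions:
 f(a) = C1*exp(-sqrt(2)*7^(3/4)*a/7) + C2*exp(sqrt(2)*7^(3/4)*a/7) + C3*sin(sqrt(2)*7^(3/4)*a/7) + C4*cos(sqrt(2)*7^(3/4)*a/7)


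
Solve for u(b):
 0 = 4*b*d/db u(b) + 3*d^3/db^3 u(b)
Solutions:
 u(b) = C1 + Integral(C2*airyai(-6^(2/3)*b/3) + C3*airybi(-6^(2/3)*b/3), b)


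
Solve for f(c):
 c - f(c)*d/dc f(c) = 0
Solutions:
 f(c) = -sqrt(C1 + c^2)
 f(c) = sqrt(C1 + c^2)


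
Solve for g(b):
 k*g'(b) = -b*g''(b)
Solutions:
 g(b) = C1 + b^(1 - re(k))*(C2*sin(log(b)*Abs(im(k))) + C3*cos(log(b)*im(k)))


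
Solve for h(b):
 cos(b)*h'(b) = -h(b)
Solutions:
 h(b) = C1*sqrt(sin(b) - 1)/sqrt(sin(b) + 1)


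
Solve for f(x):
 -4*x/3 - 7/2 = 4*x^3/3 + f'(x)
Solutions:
 f(x) = C1 - x^4/3 - 2*x^2/3 - 7*x/2


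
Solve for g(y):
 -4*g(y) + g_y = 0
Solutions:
 g(y) = C1*exp(4*y)


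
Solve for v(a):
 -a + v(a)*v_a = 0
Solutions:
 v(a) = -sqrt(C1 + a^2)
 v(a) = sqrt(C1 + a^2)


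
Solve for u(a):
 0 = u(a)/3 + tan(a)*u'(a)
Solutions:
 u(a) = C1/sin(a)^(1/3)


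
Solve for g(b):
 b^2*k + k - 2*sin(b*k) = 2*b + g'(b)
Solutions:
 g(b) = C1 + b^3*k/3 - b^2 + b*k + 2*cos(b*k)/k


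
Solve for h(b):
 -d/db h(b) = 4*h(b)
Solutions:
 h(b) = C1*exp(-4*b)


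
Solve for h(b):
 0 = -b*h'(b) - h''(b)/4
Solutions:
 h(b) = C1 + C2*erf(sqrt(2)*b)


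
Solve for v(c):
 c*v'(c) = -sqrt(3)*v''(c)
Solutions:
 v(c) = C1 + C2*erf(sqrt(2)*3^(3/4)*c/6)


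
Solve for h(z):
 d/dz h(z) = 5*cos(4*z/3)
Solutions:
 h(z) = C1 + 15*sin(4*z/3)/4


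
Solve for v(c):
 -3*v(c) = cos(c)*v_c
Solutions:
 v(c) = C1*(sin(c) - 1)^(3/2)/(sin(c) + 1)^(3/2)


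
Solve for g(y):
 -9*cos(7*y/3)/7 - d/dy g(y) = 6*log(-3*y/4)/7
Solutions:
 g(y) = C1 - 6*y*log(-y)/7 - 6*y*log(3)/7 + 6*y/7 + 12*y*log(2)/7 - 27*sin(7*y/3)/49


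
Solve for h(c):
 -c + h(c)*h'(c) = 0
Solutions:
 h(c) = -sqrt(C1 + c^2)
 h(c) = sqrt(C1 + c^2)


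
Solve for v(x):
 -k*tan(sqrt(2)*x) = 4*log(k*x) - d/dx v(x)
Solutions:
 v(x) = C1 - sqrt(2)*k*log(cos(sqrt(2)*x))/2 + 4*x*log(k*x) - 4*x


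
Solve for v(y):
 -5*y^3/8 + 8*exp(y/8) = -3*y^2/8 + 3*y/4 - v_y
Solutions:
 v(y) = C1 + 5*y^4/32 - y^3/8 + 3*y^2/8 - 64*exp(y/8)


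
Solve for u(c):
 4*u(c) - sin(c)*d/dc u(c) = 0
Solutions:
 u(c) = C1*(cos(c)^2 - 2*cos(c) + 1)/(cos(c)^2 + 2*cos(c) + 1)


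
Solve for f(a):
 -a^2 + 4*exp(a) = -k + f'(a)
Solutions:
 f(a) = C1 - a^3/3 + a*k + 4*exp(a)


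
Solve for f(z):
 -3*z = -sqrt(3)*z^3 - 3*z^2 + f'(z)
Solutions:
 f(z) = C1 + sqrt(3)*z^4/4 + z^3 - 3*z^2/2


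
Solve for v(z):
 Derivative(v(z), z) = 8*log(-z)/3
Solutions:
 v(z) = C1 + 8*z*log(-z)/3 - 8*z/3


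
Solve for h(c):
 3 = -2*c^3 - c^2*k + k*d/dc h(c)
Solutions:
 h(c) = C1 + c^4/(2*k) + c^3/3 + 3*c/k


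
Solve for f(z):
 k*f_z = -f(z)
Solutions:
 f(z) = C1*exp(-z/k)


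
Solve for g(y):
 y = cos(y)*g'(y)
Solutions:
 g(y) = C1 + Integral(y/cos(y), y)


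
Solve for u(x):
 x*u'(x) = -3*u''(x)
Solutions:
 u(x) = C1 + C2*erf(sqrt(6)*x/6)


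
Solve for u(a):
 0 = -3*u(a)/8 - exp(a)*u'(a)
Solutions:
 u(a) = C1*exp(3*exp(-a)/8)


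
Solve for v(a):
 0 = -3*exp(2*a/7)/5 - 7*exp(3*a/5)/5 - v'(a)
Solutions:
 v(a) = C1 - 21*exp(2*a/7)/10 - 7*exp(3*a/5)/3


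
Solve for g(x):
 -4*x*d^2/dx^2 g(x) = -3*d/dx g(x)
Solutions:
 g(x) = C1 + C2*x^(7/4)


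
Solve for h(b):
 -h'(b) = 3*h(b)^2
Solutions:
 h(b) = 1/(C1 + 3*b)


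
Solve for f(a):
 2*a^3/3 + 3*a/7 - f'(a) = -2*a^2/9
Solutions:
 f(a) = C1 + a^4/6 + 2*a^3/27 + 3*a^2/14


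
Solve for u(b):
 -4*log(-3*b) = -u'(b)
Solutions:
 u(b) = C1 + 4*b*log(-b) + 4*b*(-1 + log(3))


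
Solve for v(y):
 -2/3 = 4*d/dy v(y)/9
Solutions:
 v(y) = C1 - 3*y/2


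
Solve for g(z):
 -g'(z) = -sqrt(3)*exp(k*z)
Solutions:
 g(z) = C1 + sqrt(3)*exp(k*z)/k


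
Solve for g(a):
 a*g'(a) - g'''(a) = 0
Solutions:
 g(a) = C1 + Integral(C2*airyai(a) + C3*airybi(a), a)


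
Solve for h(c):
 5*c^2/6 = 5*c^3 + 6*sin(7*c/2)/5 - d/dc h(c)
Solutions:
 h(c) = C1 + 5*c^4/4 - 5*c^3/18 - 12*cos(7*c/2)/35


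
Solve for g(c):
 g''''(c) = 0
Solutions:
 g(c) = C1 + C2*c + C3*c^2 + C4*c^3


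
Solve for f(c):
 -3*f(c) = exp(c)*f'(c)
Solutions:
 f(c) = C1*exp(3*exp(-c))


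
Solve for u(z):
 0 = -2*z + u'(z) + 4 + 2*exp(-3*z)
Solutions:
 u(z) = C1 + z^2 - 4*z + 2*exp(-3*z)/3


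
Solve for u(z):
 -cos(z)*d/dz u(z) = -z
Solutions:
 u(z) = C1 + Integral(z/cos(z), z)


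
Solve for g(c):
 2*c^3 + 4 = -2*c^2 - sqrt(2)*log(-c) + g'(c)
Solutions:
 g(c) = C1 + c^4/2 + 2*c^3/3 + sqrt(2)*c*log(-c) + c*(4 - sqrt(2))


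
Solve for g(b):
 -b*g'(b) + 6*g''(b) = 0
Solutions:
 g(b) = C1 + C2*erfi(sqrt(3)*b/6)


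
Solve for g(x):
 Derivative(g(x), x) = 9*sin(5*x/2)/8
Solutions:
 g(x) = C1 - 9*cos(5*x/2)/20


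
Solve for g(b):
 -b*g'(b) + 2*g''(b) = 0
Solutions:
 g(b) = C1 + C2*erfi(b/2)


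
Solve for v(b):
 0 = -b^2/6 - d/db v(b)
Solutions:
 v(b) = C1 - b^3/18


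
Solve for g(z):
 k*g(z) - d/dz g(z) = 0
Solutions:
 g(z) = C1*exp(k*z)


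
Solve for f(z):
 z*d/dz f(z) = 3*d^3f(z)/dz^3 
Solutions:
 f(z) = C1 + Integral(C2*airyai(3^(2/3)*z/3) + C3*airybi(3^(2/3)*z/3), z)


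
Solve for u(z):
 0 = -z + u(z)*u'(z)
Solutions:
 u(z) = -sqrt(C1 + z^2)
 u(z) = sqrt(C1 + z^2)


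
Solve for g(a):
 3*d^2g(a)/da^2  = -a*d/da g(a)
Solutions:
 g(a) = C1 + C2*erf(sqrt(6)*a/6)


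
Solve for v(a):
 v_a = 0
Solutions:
 v(a) = C1


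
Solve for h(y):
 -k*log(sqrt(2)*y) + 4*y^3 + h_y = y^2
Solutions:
 h(y) = C1 + k*y*log(y) - k*y + k*y*log(2)/2 - y^4 + y^3/3


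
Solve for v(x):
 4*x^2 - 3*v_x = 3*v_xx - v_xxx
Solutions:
 v(x) = C1 + C2*exp(x*(3 - sqrt(21))/2) + C3*exp(x*(3 + sqrt(21))/2) + 4*x^3/9 - 4*x^2/3 + 32*x/9


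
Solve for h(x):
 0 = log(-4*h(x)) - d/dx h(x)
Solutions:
 -Integral(1/(log(-_y) + 2*log(2)), (_y, h(x))) = C1 - x


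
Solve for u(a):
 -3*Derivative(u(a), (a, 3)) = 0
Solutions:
 u(a) = C1 + C2*a + C3*a^2


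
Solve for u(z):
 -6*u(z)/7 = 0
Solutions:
 u(z) = 0


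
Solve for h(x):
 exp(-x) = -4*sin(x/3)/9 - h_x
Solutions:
 h(x) = C1 + 4*cos(x/3)/3 + exp(-x)


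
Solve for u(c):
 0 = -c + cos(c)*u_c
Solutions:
 u(c) = C1 + Integral(c/cos(c), c)


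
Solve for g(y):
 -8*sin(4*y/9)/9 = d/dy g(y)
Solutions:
 g(y) = C1 + 2*cos(4*y/9)


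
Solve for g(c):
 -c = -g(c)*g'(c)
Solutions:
 g(c) = -sqrt(C1 + c^2)
 g(c) = sqrt(C1 + c^2)


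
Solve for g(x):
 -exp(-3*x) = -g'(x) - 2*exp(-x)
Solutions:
 g(x) = C1 + 2*exp(-x) - exp(-3*x)/3


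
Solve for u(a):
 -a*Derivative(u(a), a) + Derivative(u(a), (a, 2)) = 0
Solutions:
 u(a) = C1 + C2*erfi(sqrt(2)*a/2)


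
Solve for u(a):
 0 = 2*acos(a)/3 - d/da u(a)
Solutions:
 u(a) = C1 + 2*a*acos(a)/3 - 2*sqrt(1 - a^2)/3


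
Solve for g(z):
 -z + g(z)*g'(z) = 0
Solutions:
 g(z) = -sqrt(C1 + z^2)
 g(z) = sqrt(C1 + z^2)


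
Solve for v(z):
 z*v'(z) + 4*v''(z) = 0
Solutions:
 v(z) = C1 + C2*erf(sqrt(2)*z/4)


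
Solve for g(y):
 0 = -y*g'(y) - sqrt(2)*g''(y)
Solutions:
 g(y) = C1 + C2*erf(2^(1/4)*y/2)


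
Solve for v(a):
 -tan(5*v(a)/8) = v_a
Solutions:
 v(a) = -8*asin(C1*exp(-5*a/8))/5 + 8*pi/5
 v(a) = 8*asin(C1*exp(-5*a/8))/5


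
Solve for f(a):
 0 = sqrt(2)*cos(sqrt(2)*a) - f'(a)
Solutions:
 f(a) = C1 + sin(sqrt(2)*a)


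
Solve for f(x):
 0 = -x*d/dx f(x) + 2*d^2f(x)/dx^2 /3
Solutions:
 f(x) = C1 + C2*erfi(sqrt(3)*x/2)


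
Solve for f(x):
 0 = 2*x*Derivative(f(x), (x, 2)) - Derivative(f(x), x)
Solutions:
 f(x) = C1 + C2*x^(3/2)


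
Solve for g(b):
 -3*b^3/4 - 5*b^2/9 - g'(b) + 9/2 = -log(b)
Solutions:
 g(b) = C1 - 3*b^4/16 - 5*b^3/27 + b*log(b) + 7*b/2


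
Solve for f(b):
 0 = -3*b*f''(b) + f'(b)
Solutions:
 f(b) = C1 + C2*b^(4/3)


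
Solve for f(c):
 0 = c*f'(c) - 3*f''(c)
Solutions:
 f(c) = C1 + C2*erfi(sqrt(6)*c/6)


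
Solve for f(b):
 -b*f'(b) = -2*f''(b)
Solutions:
 f(b) = C1 + C2*erfi(b/2)


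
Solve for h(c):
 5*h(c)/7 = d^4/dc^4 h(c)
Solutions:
 h(c) = C1*exp(-5^(1/4)*7^(3/4)*c/7) + C2*exp(5^(1/4)*7^(3/4)*c/7) + C3*sin(5^(1/4)*7^(3/4)*c/7) + C4*cos(5^(1/4)*7^(3/4)*c/7)


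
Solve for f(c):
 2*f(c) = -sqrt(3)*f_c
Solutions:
 f(c) = C1*exp(-2*sqrt(3)*c/3)


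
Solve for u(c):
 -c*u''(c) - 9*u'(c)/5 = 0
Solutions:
 u(c) = C1 + C2/c^(4/5)


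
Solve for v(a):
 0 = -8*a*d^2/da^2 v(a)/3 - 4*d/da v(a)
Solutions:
 v(a) = C1 + C2/sqrt(a)


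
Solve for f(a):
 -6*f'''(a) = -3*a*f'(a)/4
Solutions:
 f(a) = C1 + Integral(C2*airyai(a/2) + C3*airybi(a/2), a)


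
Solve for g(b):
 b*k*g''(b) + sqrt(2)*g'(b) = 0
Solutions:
 g(b) = C1 + b^(((re(k) - sqrt(2))*re(k) + im(k)^2)/(re(k)^2 + im(k)^2))*(C2*sin(sqrt(2)*log(b)*Abs(im(k))/(re(k)^2 + im(k)^2)) + C3*cos(sqrt(2)*log(b)*im(k)/(re(k)^2 + im(k)^2)))
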